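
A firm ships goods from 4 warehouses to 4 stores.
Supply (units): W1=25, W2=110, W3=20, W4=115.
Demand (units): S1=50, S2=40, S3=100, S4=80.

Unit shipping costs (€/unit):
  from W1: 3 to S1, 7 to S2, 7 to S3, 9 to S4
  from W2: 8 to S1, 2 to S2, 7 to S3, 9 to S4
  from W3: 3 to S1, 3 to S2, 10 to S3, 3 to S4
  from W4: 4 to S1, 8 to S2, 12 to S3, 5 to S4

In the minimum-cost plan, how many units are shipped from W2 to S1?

0

Optimal shipments:
  W1→S3: 25 units
  W2→S2: 35 units
  W2→S3: 75 units
  W3→S2: 5 units
  W3→S4: 15 units
  W4→S1: 50 units
  W4→S4: 65 units
Total cost = €1355.
The route W2→S1 is not used.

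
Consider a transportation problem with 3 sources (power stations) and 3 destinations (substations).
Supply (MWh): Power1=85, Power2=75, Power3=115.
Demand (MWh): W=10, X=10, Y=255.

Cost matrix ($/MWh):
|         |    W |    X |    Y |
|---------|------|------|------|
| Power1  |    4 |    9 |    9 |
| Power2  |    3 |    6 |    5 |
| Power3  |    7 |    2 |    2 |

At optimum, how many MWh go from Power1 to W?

10

Solving gives:
  Power1 to W: 10 × $4 = $40
  Power1 to Y: 75 × $9 = $675
  Power2 to Y: 75 × $5 = $375
  Power3 to X: 10 × $2 = $20
  Power3 to Y: 105 × $2 = $210
Total cost = $1320.
So Power1→W carries 10 MWh.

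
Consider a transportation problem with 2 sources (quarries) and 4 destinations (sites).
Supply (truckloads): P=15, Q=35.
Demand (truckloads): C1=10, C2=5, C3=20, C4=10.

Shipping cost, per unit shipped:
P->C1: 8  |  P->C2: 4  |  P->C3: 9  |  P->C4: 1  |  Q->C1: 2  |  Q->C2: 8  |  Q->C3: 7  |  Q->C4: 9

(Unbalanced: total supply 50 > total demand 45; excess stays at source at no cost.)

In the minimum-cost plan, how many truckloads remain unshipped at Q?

5

Minimum-cost shipments:
  P->C2: 5 × 4 = 20
  P->C4: 10 × 1 = 10
  Q->C1: 10 × 2 = 20
  Q->C3: 20 × 7 = 140
Total cost = 190.
Q ships 30 of its 35, leaving 5.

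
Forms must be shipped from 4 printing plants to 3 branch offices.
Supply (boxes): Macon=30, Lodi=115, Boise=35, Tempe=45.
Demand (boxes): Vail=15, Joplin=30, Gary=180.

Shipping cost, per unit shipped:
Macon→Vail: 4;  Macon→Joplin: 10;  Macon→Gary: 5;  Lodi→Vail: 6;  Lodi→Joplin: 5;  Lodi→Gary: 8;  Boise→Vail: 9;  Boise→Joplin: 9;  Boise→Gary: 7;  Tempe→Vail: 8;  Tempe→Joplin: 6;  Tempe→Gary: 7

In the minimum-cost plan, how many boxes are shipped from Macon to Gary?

The minimum-cost plan:
  Macon->Gary: 30 × 5 = 150
  Lodi->Vail: 15 × 6 = 90
  Lodi->Joplin: 30 × 5 = 150
  Lodi->Gary: 70 × 8 = 560
  Boise->Gary: 35 × 7 = 245
  Tempe->Gary: 45 × 7 = 315
Total cost = 1510.
So Macon→Gary carries 30 boxes.

30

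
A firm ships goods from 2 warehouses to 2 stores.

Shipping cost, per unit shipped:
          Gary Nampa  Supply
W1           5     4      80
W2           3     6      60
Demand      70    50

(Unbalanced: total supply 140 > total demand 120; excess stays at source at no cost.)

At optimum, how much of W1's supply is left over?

An optimal plan:
  W1→Gary: 10 × 5 = 50
  W1→Nampa: 50 × 4 = 200
  W2→Gary: 60 × 3 = 180
Total cost = 430.
W1 ships 60 of its 80, leaving 20.

20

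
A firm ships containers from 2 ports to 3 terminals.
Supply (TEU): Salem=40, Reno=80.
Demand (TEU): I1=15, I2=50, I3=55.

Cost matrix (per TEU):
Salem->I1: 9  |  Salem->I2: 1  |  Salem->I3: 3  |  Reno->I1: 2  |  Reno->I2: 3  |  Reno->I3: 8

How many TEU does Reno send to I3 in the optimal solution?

15

The minimum-cost plan:
  Salem–I3: 40 × 3 = 120
  Reno–I1: 15 × 2 = 30
  Reno–I2: 50 × 3 = 150
  Reno–I3: 15 × 8 = 120
Total cost = 420.
So Reno→I3 carries 15 TEU.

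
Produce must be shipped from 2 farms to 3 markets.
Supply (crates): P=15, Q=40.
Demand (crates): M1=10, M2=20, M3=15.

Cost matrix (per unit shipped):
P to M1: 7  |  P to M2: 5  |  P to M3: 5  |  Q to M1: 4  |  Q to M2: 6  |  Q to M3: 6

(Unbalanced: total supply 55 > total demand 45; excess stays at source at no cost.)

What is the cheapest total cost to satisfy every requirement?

An optimal shipping plan:
  P–M2: 15 crates
  Q–M1: 10 crates
  Q–M2: 5 crates
  Q–M3: 15 crates
Total cost = 235.
(Supply check: P ships 15; Q ships 30.)

235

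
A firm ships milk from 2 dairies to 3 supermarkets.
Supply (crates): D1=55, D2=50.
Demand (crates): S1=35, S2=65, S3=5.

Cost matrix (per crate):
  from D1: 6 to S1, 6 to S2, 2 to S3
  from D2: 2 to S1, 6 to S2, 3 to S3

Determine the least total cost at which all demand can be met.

Optimal allocation:
  D1 to S2: 50 × 6 = 300
  D1 to S3: 5 × 2 = 10
  D2 to S1: 35 × 2 = 70
  D2 to S2: 15 × 6 = 90
Total = 300 + 10 + 70 + 90 = 470.
(Supply check: D1 ships 55; D2 ships 50.)

470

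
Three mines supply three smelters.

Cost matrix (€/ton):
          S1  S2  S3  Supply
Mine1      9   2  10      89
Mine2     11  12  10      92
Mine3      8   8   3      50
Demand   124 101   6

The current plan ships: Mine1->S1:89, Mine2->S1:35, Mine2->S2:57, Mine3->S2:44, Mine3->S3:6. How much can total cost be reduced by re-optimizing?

Current plan cost = 89·9 + 35·11 + 57·12 + 44·8 + 6·3 = €2240.
Optimal plan:
  Mine1 to S2: 89 × €2 = €178
  Mine2 to S1: 92 × €11 = €1012
  Mine3 to S1: 32 × €8 = €256
  Mine3 to S2: 12 × €8 = €96
  Mine3 to S3: 6 × €3 = €18
Optimal cost = €1560.
Saving = 2240 − 1560 = €680.

680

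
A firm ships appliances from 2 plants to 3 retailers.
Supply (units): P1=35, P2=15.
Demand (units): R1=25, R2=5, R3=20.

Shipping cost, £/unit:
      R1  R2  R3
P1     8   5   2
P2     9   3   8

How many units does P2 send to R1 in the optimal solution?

10

The minimum-cost plan:
  P1->R1: 15 × £8 = £120
  P1->R3: 20 × £2 = £40
  P2->R1: 10 × £9 = £90
  P2->R2: 5 × £3 = £15
Total cost = £265.
So P2→R1 carries 10 units.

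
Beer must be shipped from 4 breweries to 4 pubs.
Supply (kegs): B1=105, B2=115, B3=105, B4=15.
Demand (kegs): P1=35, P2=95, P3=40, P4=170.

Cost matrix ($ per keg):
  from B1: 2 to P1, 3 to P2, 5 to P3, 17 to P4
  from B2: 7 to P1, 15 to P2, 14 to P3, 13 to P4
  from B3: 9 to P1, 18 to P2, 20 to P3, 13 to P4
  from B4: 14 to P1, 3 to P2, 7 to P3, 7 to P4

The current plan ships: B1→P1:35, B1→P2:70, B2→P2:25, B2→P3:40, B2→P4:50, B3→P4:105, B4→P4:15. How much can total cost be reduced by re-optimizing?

260

Current plan cost = 35·2 + 70·3 + 25·15 + 40·14 + 50·13 + 105·13 + 15·7 = $3335.
Optimal plan:
  B1 to P2: 80 kegs
  B1 to P3: 25 kegs
  B2 to P1: 35 kegs
  B2 to P3: 15 kegs
  B2 to P4: 65 kegs
  B3 to P4: 105 kegs
  B4 to P2: 15 kegs
Optimal cost = $3075.
Saving = 3335 − 3075 = $260.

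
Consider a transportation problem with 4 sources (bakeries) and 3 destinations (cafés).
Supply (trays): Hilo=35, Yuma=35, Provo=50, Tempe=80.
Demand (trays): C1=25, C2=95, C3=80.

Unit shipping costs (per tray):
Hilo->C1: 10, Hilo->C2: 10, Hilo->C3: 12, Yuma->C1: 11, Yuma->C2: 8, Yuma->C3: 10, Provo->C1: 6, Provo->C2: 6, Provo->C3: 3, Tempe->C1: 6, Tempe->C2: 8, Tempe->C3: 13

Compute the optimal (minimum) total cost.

1430

An optimal shipping plan:
  Hilo→C2: 35 × 10 = 350
  Yuma→C2: 5 × 8 = 40
  Yuma→C3: 30 × 10 = 300
  Provo→C3: 50 × 3 = 150
  Tempe→C1: 25 × 6 = 150
  Tempe→C2: 55 × 8 = 440
Total = 350 + 40 + 300 + 150 + 150 + 440 = 1430.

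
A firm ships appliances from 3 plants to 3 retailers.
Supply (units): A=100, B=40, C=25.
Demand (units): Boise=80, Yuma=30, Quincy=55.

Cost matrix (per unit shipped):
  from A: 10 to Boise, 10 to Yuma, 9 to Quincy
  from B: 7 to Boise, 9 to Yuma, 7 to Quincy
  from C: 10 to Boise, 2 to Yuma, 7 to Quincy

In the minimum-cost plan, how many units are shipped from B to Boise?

40

The minimum-cost plan:
  A->Boise: 40 × 10 = 400
  A->Yuma: 5 × 10 = 50
  A->Quincy: 55 × 9 = 495
  B->Boise: 40 × 7 = 280
  C->Yuma: 25 × 2 = 50
Total cost = 1275.
So B→Boise carries 40 units.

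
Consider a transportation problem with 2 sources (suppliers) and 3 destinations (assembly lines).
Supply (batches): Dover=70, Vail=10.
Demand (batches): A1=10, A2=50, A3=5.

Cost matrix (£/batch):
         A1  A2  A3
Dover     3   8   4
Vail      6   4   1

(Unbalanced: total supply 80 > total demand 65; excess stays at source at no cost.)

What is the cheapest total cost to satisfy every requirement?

410

A cheapest plan:
  Dover–A1: 10 batches
  Dover–A2: 40 batches
  Dover–A3: 5 batches
  Vail–A2: 10 batches
Total cost = £410.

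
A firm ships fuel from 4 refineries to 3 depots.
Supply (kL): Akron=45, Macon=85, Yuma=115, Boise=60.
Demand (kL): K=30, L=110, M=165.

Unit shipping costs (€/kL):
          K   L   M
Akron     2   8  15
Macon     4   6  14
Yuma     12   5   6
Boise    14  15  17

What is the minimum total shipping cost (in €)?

2380

Optimal allocation:
  Akron–K: 30 × €2 = €60
  Akron–L: 15 × €8 = €120
  Macon–L: 85 × €6 = €510
  Yuma–M: 115 × €6 = €690
  Boise–L: 10 × €15 = €150
  Boise–M: 50 × €17 = €850
Total = 60 + 120 + 510 + 690 + 150 + 850 = €2380.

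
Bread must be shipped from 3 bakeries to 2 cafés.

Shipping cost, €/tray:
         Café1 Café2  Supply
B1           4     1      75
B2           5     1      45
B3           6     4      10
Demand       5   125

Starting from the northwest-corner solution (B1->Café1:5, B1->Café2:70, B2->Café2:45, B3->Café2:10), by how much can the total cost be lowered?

Current plan cost = 5·4 + 70·1 + 45·1 + 10·4 = €175.
Optimal plan:
  B1–Café2: 75 trays
  B2–Café2: 45 trays
  B3–Café1: 5 trays
  B3–Café2: 5 trays
Optimal cost = €170.
Saving = 175 − 170 = €5.

5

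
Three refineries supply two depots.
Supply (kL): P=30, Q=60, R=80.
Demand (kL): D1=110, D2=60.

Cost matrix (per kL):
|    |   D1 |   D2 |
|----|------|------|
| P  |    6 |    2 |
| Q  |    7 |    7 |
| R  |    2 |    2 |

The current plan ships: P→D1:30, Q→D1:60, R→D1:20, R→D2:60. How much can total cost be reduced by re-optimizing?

120

Current plan cost = 30·6 + 60·7 + 20·2 + 60·2 = 760.
Optimal plan:
  P–D2: 30 kL
  Q–D1: 60 kL
  R–D1: 50 kL
  R–D2: 30 kL
Optimal cost = 640.
Saving = 760 − 640 = 120.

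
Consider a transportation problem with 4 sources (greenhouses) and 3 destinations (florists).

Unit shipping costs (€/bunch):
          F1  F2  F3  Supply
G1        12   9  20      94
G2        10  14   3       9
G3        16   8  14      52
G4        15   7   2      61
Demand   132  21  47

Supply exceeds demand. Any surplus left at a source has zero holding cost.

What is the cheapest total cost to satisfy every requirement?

1930

An optimal shipping plan:
  G1 to F1: 94 × €12 = €1128
  G2 to F1: 9 × €10 = €90
  G3 to F1: 29 × €16 = €464
  G3 to F2: 7 × €8 = €56
  G4 to F2: 14 × €7 = €98
  G4 to F3: 47 × €2 = €94
Total = 1128 + 90 + 464 + 56 + 98 + 94 = €1930.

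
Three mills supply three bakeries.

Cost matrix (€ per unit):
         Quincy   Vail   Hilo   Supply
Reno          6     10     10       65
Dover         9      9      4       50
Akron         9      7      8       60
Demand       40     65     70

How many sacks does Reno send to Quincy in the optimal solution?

40

Optimal shipments:
  Reno–Quincy: 40 × €6 = €240
  Reno–Vail: 5 × €10 = €50
  Reno–Hilo: 20 × €10 = €200
  Dover–Hilo: 50 × €4 = €200
  Akron–Vail: 60 × €7 = €420
Total cost = €1110.
So Reno→Quincy carries 40 sacks.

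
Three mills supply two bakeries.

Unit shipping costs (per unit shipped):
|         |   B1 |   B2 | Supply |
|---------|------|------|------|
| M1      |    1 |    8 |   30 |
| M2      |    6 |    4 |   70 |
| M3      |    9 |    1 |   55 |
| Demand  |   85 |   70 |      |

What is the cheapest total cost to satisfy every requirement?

475

Optimal allocation:
  M1→B1: 30 × 1 = 30
  M2→B1: 55 × 6 = 330
  M2→B2: 15 × 4 = 60
  M3→B2: 55 × 1 = 55
Total = 30 + 330 + 60 + 55 = 475.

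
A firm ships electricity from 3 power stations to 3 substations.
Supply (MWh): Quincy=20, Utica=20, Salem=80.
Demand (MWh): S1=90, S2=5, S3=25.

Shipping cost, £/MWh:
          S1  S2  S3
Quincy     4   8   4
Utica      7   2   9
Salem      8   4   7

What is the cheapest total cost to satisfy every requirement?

810

One minimum-cost allocation:
  Quincy to S1: 20 × £4 = £80
  Utica to S1: 15 × £7 = £105
  Utica to S2: 5 × £2 = £10
  Salem to S1: 55 × £8 = £440
  Salem to S3: 25 × £7 = £175
Total = 80 + 105 + 10 + 440 + 175 = £810.
(Supply check: Quincy ships 20; Utica ships 20; Salem ships 80.)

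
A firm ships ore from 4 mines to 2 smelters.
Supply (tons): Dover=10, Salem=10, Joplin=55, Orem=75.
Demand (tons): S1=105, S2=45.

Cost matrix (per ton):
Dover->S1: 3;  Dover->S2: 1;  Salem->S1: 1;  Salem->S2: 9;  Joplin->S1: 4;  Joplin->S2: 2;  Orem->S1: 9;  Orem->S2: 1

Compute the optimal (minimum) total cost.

575

A cheapest plan:
  Dover–S1: 10 × 3 = 30
  Salem–S1: 10 × 1 = 10
  Joplin–S1: 55 × 4 = 220
  Orem–S1: 30 × 9 = 270
  Orem–S2: 45 × 1 = 45
Total = 30 + 10 + 220 + 270 + 45 = 575.
(Supply check: Dover ships 10; Salem ships 10; Joplin ships 55; Orem ships 75.)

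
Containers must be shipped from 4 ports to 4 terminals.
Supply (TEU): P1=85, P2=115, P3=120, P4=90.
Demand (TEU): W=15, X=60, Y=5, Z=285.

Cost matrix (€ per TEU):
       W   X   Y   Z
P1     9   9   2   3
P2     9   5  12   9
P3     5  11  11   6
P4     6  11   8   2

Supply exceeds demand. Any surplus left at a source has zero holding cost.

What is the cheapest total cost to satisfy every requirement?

1525

An optimal shipping plan:
  P1→Y: 5 × €2 = €10
  P1→Z: 80 × €3 = €240
  P2→X: 60 × €5 = €300
  P2→Z: 10 × €9 = €90
  P3→W: 15 × €5 = €75
  P3→Z: 105 × €6 = €630
  P4→Z: 90 × €2 = €180
Total = 10 + 240 + 300 + 90 + 75 + 630 + 180 = €1525.
(Supply check: P1 ships 85; P2 ships 70; P3 ships 120; P4 ships 90.)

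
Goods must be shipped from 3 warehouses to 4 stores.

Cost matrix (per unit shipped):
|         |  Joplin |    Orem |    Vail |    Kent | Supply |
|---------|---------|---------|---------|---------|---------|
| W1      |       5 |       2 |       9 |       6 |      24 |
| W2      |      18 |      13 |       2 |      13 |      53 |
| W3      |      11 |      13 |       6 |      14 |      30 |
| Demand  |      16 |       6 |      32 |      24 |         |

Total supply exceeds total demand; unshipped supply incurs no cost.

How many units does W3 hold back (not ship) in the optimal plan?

14

Minimum-cost shipments:
  W1->Orem: 6 × 2 = 12
  W1->Kent: 18 × 6 = 108
  W2->Vail: 32 × 2 = 64
  W2->Kent: 6 × 13 = 78
  W3->Joplin: 16 × 11 = 176
Total cost = 438.
W3 ships 16 of its 30, leaving 14.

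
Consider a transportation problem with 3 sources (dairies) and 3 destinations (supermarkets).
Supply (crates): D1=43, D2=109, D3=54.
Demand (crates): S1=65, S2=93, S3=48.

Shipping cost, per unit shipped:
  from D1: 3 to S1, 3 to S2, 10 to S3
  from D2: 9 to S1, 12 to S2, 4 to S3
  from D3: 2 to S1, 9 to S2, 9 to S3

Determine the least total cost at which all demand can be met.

1128

An optimal shipping plan:
  D1→S2: 43 crates
  D2→S1: 11 crates
  D2→S2: 50 crates
  D2→S3: 48 crates
  D3→S1: 54 crates
Total cost = 1128.
(Supply check: D1 ships 43; D2 ships 109; D3 ships 54.)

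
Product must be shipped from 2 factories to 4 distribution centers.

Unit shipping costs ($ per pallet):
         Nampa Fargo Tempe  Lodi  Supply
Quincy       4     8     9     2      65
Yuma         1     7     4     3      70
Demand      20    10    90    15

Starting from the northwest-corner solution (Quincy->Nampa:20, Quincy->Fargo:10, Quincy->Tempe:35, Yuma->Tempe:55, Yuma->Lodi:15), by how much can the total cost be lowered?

90

Current plan cost = 20·4 + 10·8 + 35·9 + 55·4 + 15·3 = $740.
Optimal plan:
  Quincy→Nampa: 20 pallets
  Quincy→Fargo: 10 pallets
  Quincy→Tempe: 20 pallets
  Quincy→Lodi: 15 pallets
  Yuma→Tempe: 70 pallets
Optimal cost = $650.
Saving = 740 − 650 = $90.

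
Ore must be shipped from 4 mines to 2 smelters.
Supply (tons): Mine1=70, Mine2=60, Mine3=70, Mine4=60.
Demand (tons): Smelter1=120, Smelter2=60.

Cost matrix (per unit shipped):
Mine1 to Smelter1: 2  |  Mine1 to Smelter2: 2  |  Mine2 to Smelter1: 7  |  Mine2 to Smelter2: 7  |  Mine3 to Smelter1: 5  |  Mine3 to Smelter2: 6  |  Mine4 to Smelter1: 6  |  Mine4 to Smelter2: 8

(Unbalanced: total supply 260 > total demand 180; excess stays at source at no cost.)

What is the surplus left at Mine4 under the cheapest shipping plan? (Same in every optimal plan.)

Minimum-cost shipments:
  Mine1->Smelter1: 10 × 2 = 20
  Mine1->Smelter2: 60 × 2 = 120
  Mine3->Smelter1: 70 × 5 = 350
  Mine4->Smelter1: 40 × 6 = 240
Total cost = 730.
Mine4 ships 40 of its 60, leaving 20.

20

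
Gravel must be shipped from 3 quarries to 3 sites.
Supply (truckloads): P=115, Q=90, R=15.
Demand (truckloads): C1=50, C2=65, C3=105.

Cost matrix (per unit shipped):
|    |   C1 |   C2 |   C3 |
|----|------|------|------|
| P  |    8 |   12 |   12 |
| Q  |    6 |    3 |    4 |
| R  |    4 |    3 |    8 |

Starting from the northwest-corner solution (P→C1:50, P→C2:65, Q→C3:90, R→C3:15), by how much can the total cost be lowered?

Current plan cost = 50·8 + 65·12 + 90·4 + 15·8 = 1660.
Optimal plan:
  P to C1: 50 × 8 = 400
  P to C3: 65 × 12 = 780
  Q to C2: 50 × 3 = 150
  Q to C3: 40 × 4 = 160
  R to C2: 15 × 3 = 45
Optimal cost = 1535.
Saving = 1660 − 1535 = 125.

125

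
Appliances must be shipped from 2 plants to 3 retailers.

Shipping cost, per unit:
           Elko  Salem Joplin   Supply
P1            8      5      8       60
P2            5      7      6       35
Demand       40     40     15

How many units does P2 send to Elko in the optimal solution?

Solving gives:
  P1->Elko: 5 × 8 = 40
  P1->Salem: 40 × 5 = 200
  P1->Joplin: 15 × 8 = 120
  P2->Elko: 35 × 5 = 175
Total cost = 535.
So P2→Elko carries 35 units.

35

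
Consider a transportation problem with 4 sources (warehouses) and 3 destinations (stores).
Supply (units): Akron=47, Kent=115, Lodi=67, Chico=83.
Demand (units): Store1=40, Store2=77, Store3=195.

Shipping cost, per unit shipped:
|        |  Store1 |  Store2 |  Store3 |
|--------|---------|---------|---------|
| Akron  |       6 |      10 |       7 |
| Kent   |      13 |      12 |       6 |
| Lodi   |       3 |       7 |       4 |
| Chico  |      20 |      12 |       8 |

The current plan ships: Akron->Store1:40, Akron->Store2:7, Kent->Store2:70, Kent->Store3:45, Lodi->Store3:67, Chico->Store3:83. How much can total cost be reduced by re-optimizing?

Current plan cost = 40·6 + 7·10 + 70·12 + 45·6 + 67·4 + 83·8 = 2352.
Optimal plan:
  Akron–Store2: 47 units
  Kent–Store3: 115 units
  Lodi–Store1: 40 units
  Lodi–Store2: 27 units
  Chico–Store2: 3 units
  Chico–Store3: 80 units
Optimal cost = 2145.
Saving = 2352 − 2145 = 207.

207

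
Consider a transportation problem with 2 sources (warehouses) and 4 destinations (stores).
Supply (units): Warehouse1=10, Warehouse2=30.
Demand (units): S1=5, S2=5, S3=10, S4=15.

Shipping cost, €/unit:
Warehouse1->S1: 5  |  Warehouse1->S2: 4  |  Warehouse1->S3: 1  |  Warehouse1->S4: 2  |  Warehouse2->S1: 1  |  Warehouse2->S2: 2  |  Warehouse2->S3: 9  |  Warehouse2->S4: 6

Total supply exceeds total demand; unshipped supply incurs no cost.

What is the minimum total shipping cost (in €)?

A cheapest plan:
  Warehouse1 to S3: 10 × €1 = €10
  Warehouse2 to S1: 5 × €1 = €5
  Warehouse2 to S2: 5 × €2 = €10
  Warehouse2 to S4: 15 × €6 = €90
Total = 10 + 5 + 10 + 90 = €115.

115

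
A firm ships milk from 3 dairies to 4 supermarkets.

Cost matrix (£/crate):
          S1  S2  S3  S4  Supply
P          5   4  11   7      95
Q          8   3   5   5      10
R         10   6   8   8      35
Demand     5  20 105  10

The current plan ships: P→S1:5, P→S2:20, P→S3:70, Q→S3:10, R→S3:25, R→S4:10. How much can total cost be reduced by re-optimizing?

40

Current plan cost = 5·5 + 20·4 + 70·11 + 10·5 + 25·8 + 10·8 = £1205.
Optimal plan:
  P to S1: 5 × £5 = £25
  P to S2: 20 × £4 = £80
  P to S3: 60 × £11 = £660
  P to S4: 10 × £7 = £70
  Q to S3: 10 × £5 = £50
  R to S3: 35 × £8 = £280
Optimal cost = £1165.
Saving = 1205 − 1165 = £40.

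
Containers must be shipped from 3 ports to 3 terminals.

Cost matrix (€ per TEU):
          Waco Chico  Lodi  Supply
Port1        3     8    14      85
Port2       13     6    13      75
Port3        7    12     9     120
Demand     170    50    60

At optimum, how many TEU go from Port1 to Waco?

85

Optimal shipments:
  Port1->Waco: 85 × €3 = €255
  Port2->Chico: 50 × €6 = €300
  Port2->Lodi: 25 × €13 = €325
  Port3->Waco: 85 × €7 = €595
  Port3->Lodi: 35 × €9 = €315
Total cost = €1790.
So Port1→Waco carries 85 TEU.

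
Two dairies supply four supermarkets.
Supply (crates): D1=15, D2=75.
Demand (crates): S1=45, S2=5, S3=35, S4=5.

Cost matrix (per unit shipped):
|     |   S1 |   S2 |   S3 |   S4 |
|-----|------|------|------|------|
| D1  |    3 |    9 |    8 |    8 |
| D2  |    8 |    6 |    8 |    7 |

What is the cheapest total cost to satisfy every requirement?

A cheapest plan:
  D1 to S1: 15 × 3 = 45
  D2 to S1: 30 × 8 = 240
  D2 to S2: 5 × 6 = 30
  D2 to S3: 35 × 8 = 280
  D2 to S4: 5 × 7 = 35
Total = 45 + 240 + 30 + 280 + 35 = 630.

630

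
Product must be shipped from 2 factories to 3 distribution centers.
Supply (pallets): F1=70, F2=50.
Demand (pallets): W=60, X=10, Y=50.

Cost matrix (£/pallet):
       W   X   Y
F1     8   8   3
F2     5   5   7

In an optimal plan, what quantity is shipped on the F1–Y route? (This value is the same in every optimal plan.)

50

Optimal shipments:
  F1->W: 10 pallets
  F1->X: 10 pallets
  F1->Y: 50 pallets
  F2->W: 50 pallets
Total cost = £560.
So F1→Y carries 50 pallets.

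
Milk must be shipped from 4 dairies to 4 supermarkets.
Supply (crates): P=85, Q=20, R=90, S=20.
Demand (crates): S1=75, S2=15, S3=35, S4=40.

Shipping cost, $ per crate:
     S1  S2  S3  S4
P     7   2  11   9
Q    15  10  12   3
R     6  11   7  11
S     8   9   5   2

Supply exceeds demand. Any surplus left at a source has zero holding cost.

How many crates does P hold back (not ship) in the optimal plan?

50

Minimum-cost shipments:
  P->S1: 20 crates
  P->S2: 15 crates
  Q->S4: 20 crates
  R->S1: 55 crates
  R->S3: 35 crates
  S->S4: 20 crates
Total cost = $845.
P ships 35 of its 85, leaving 50.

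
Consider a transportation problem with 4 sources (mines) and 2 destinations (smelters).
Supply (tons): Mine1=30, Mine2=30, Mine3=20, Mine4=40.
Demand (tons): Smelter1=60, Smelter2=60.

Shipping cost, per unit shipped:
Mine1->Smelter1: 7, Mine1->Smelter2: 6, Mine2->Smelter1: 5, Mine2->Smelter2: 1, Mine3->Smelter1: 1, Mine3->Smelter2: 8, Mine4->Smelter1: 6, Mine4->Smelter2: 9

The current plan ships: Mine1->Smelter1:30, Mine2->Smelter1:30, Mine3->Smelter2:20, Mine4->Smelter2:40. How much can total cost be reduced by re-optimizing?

Current plan cost = 30·7 + 30·5 + 20·8 + 40·9 = 880.
Optimal plan:
  Mine1→Smelter2: 30 tons
  Mine2→Smelter2: 30 tons
  Mine3→Smelter1: 20 tons
  Mine4→Smelter1: 40 tons
Optimal cost = 470.
Saving = 880 − 470 = 410.

410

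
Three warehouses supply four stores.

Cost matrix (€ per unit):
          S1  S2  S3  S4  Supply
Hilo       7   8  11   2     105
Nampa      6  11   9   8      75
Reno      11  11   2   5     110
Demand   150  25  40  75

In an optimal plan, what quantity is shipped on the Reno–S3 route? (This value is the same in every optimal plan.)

40

Optimal shipments:
  Hilo→S1: 75 × €7 = €525
  Hilo→S2: 25 × €8 = €200
  Hilo→S4: 5 × €2 = €10
  Nampa→S1: 75 × €6 = €450
  Reno→S3: 40 × €2 = €80
  Reno→S4: 70 × €5 = €350
Total cost = €1615.
So Reno→S3 carries 40 units.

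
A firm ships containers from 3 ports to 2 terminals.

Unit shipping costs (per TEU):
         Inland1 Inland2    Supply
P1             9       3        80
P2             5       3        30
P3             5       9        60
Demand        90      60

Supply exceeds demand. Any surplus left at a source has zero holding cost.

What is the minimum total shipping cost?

630

One minimum-cost allocation:
  P1->Inland2: 60 TEU
  P2->Inland1: 30 TEU
  P3->Inland1: 60 TEU
Total cost = 630.
(Supply check: P1 ships 60; P2 ships 30; P3 ships 60.)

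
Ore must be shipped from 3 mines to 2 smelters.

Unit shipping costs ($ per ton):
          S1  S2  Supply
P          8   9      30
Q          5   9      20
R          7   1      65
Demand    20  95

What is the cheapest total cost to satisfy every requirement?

One minimum-cost allocation:
  P->S2: 30 × $9 = $270
  Q->S1: 20 × $5 = $100
  R->S2: 65 × $1 = $65
Total = 270 + 100 + 65 = $435.
(Supply check: P ships 30; Q ships 20; R ships 65.)

435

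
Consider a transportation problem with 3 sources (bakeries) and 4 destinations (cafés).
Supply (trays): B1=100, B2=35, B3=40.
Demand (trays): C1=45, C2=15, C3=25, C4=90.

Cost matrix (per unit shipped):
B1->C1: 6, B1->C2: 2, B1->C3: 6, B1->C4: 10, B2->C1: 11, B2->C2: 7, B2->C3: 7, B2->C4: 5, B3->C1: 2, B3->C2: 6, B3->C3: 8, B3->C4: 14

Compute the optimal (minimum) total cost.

Optimal allocation:
  B1->C1: 5 trays
  B1->C2: 15 trays
  B1->C3: 25 trays
  B1->C4: 55 trays
  B2->C4: 35 trays
  B3->C1: 40 trays
Total cost = 1015.
(Supply check: B1 ships 100; B2 ships 35; B3 ships 40.)

1015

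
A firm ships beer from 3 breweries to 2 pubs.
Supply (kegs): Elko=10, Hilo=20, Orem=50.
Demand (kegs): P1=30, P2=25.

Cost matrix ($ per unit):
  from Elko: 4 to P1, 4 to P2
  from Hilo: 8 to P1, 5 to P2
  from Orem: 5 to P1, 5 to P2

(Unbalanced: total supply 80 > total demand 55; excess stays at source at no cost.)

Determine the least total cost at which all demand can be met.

265

Optimal allocation:
  Elko to P2: 10 × $4 = $40
  Orem to P1: 30 × $5 = $150
  Orem to P2: 15 × $5 = $75
Total = 40 + 150 + 75 = $265.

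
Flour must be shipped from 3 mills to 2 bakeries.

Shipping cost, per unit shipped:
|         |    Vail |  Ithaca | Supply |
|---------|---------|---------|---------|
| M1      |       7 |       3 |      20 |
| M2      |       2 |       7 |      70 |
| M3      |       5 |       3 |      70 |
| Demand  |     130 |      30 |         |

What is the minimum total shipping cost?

An optimal shipping plan:
  M1→Ithaca: 20 × 3 = 60
  M2→Vail: 70 × 2 = 140
  M3→Vail: 60 × 5 = 300
  M3→Ithaca: 10 × 3 = 30
Total = 60 + 140 + 300 + 30 = 530.
(Supply check: M1 ships 20; M2 ships 70; M3 ships 70.)

530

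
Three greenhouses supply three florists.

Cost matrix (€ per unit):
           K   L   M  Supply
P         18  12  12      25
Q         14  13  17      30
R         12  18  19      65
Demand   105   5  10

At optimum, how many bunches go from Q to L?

0

Optimal shipments:
  P–K: 10 × €18 = €180
  P–L: 5 × €12 = €60
  P–M: 10 × €12 = €120
  Q–K: 30 × €14 = €420
  R–K: 65 × €12 = €780
Total cost = €1560.
The route Q→L is not used.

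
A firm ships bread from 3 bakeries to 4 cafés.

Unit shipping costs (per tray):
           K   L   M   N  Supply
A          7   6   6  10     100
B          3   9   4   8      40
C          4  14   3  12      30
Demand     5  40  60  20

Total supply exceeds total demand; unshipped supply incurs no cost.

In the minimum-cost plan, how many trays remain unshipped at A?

45

Minimum-cost shipments:
  A–L: 40 trays
  A–M: 15 trays
  B–K: 5 trays
  B–M: 15 trays
  B–N: 20 trays
  C–M: 30 trays
Total cost = 655.
A ships 55 of its 100, leaving 45.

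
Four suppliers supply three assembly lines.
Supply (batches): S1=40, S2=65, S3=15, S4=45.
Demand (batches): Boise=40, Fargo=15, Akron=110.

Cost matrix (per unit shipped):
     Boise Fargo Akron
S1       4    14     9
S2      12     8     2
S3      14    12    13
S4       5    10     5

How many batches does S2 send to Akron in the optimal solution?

The minimum-cost plan:
  S1->Boise: 40 × 4 = 160
  S2->Akron: 65 × 2 = 130
  S3->Fargo: 15 × 12 = 180
  S4->Akron: 45 × 5 = 225
Total cost = 695.
So S2→Akron carries 65 batches.

65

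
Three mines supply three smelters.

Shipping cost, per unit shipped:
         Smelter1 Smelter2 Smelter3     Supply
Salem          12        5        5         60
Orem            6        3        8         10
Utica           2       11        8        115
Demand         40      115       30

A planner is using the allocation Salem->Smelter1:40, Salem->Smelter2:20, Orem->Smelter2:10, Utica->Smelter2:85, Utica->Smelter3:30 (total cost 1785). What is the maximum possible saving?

640

Current plan cost = 40·12 + 20·5 + 10·3 + 85·11 + 30·8 = 1785.
Optimal plan:
  Salem–Smelter2: 60 × 5 = 300
  Orem–Smelter2: 10 × 3 = 30
  Utica–Smelter1: 40 × 2 = 80
  Utica–Smelter2: 45 × 11 = 495
  Utica–Smelter3: 30 × 8 = 240
Optimal cost = 1145.
Saving = 1785 − 1145 = 640.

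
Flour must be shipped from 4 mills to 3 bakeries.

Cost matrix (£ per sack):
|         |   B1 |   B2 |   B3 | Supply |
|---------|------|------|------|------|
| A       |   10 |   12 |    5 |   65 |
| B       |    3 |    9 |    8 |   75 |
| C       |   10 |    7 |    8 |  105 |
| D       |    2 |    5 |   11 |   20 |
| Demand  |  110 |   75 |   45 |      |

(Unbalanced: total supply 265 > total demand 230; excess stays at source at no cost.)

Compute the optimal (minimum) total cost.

1165

An optimal shipping plan:
  A→B3: 45 sacks
  B→B1: 75 sacks
  C→B1: 15 sacks
  C→B2: 75 sacks
  D→B1: 20 sacks
Total cost = £1165.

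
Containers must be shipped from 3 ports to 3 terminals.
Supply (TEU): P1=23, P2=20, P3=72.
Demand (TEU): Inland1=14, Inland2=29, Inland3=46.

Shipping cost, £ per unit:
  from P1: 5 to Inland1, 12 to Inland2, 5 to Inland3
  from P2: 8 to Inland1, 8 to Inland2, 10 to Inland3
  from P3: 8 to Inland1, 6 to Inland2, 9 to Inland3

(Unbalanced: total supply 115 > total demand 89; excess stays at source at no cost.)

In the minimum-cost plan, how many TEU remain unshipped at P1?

An optimal plan:
  P1 to Inland3: 23 TEU
  P2 to Inland1: 14 TEU
  P3 to Inland2: 29 TEU
  P3 to Inland3: 23 TEU
Total cost = £608.
P1 ships 23 of its 23, leaving 0.

0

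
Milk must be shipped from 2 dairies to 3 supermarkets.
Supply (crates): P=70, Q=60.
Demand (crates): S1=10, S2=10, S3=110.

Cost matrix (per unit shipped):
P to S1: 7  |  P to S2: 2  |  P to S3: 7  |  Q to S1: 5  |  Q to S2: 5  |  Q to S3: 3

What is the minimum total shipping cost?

620

A cheapest plan:
  P->S1: 10 × 7 = 70
  P->S2: 10 × 2 = 20
  P->S3: 50 × 7 = 350
  Q->S3: 60 × 3 = 180
Total = 70 + 20 + 350 + 180 = 620.
(Supply check: P ships 70; Q ships 60.)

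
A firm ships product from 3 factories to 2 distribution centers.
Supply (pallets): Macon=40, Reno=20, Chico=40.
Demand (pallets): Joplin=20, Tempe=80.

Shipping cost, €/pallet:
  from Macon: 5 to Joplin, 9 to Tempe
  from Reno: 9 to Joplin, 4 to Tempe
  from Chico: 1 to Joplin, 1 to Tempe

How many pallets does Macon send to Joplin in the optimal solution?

20

The minimum-cost plan:
  Macon→Joplin: 20 × €5 = €100
  Macon→Tempe: 20 × €9 = €180
  Reno→Tempe: 20 × €4 = €80
  Chico→Tempe: 40 × €1 = €40
Total cost = €400.
So Macon→Joplin carries 20 pallets.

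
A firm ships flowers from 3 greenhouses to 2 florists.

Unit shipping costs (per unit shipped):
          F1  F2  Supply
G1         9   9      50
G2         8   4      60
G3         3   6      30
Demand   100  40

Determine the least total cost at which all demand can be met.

An optimal shipping plan:
  G1 to F1: 50 × 9 = 450
  G2 to F1: 20 × 8 = 160
  G2 to F2: 40 × 4 = 160
  G3 to F1: 30 × 3 = 90
Total = 450 + 160 + 160 + 90 = 860.

860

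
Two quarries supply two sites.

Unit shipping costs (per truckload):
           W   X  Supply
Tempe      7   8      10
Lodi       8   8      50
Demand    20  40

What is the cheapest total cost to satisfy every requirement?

470

A cheapest plan:
  Tempe→W: 10 × 7 = 70
  Lodi→W: 10 × 8 = 80
  Lodi→X: 40 × 8 = 320
Total = 70 + 80 + 320 = 470.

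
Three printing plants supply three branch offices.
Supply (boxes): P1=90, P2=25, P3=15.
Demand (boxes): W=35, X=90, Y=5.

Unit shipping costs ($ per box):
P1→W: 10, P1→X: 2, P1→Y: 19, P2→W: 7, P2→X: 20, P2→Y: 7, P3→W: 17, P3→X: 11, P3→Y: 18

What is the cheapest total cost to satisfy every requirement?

610

One minimum-cost allocation:
  P1–X: 90 × $2 = $180
  P2–W: 20 × $7 = $140
  P2–Y: 5 × $7 = $35
  P3–W: 15 × $17 = $255
Total = 180 + 140 + 35 + 255 = $610.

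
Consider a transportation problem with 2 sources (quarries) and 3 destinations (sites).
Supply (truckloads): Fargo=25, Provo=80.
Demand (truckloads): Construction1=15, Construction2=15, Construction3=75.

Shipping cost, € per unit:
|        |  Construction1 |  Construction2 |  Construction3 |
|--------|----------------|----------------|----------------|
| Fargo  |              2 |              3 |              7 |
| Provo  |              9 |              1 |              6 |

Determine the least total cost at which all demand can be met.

Optimal allocation:
  Fargo to Construction1: 15 truckloads
  Fargo to Construction3: 10 truckloads
  Provo to Construction2: 15 truckloads
  Provo to Construction3: 65 truckloads
Total cost = €505.

505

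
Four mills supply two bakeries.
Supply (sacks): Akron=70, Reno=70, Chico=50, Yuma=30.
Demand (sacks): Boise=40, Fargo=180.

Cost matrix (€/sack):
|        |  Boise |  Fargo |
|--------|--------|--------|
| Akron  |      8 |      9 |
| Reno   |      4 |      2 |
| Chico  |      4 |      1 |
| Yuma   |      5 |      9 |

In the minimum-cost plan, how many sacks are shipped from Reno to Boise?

0

The minimum-cost plan:
  Akron->Boise: 10 × €8 = €80
  Akron->Fargo: 60 × €9 = €540
  Reno->Fargo: 70 × €2 = €140
  Chico->Fargo: 50 × €1 = €50
  Yuma->Boise: 30 × €5 = €150
Total cost = €960.
The route Reno→Boise is not used.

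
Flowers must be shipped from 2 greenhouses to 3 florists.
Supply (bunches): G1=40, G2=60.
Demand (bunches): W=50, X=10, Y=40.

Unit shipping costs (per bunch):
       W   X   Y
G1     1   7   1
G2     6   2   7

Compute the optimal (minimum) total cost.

A cheapest plan:
  G1→Y: 40 × 1 = 40
  G2→W: 50 × 6 = 300
  G2→X: 10 × 2 = 20
Total = 40 + 300 + 20 = 360.

360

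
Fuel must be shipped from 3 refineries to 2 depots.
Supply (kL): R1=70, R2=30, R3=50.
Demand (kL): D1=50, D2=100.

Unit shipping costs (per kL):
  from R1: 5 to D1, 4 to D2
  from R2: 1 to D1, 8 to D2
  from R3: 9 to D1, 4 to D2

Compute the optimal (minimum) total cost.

530

One minimum-cost allocation:
  R1->D1: 20 kL
  R1->D2: 50 kL
  R2->D1: 30 kL
  R3->D2: 50 kL
Total cost = 530.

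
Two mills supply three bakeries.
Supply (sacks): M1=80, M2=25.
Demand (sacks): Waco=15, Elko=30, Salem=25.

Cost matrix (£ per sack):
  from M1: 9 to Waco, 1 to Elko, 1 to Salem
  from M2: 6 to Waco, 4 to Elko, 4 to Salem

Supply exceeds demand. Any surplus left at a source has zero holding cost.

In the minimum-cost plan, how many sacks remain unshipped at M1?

Minimum-cost shipments:
  M1→Elko: 30 × £1 = £30
  M1→Salem: 25 × £1 = £25
  M2→Waco: 15 × £6 = £90
Total cost = £145.
M1 ships 55 of its 80, leaving 25.

25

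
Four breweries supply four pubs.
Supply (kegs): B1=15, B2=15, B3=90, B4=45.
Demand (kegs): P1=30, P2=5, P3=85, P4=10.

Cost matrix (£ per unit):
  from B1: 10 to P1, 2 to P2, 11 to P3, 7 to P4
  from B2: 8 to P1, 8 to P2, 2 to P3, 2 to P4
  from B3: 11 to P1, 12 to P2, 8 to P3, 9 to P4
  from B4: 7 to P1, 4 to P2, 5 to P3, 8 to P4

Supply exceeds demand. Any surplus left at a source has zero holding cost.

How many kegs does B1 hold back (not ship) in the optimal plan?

0

Minimum-cost shipments:
  B1→P2: 5 kegs
  B1→P4: 10 kegs
  B2→P3: 15 kegs
  B3→P3: 55 kegs
  B4→P1: 30 kegs
  B4→P3: 15 kegs
Total cost = £835.
B1 ships 15 of its 15, leaving 0.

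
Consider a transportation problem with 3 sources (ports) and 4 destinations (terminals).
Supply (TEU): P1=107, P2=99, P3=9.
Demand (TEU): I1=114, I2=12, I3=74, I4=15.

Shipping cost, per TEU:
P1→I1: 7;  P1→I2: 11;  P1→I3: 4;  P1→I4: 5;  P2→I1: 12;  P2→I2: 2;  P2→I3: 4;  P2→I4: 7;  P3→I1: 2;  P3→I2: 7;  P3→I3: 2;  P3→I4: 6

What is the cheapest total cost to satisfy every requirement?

One minimum-cost allocation:
  P1->I1: 105 × 7 = 735
  P1->I4: 2 × 5 = 10
  P2->I2: 12 × 2 = 24
  P2->I3: 74 × 4 = 296
  P2->I4: 13 × 7 = 91
  P3->I1: 9 × 2 = 18
Total = 735 + 10 + 24 + 296 + 91 + 18 = 1174.
(Supply check: P1 ships 107; P2 ships 99; P3 ships 9.)

1174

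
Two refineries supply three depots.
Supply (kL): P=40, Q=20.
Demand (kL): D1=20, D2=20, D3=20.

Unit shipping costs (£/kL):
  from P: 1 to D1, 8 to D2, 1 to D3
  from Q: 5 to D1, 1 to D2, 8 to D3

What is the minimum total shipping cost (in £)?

An optimal shipping plan:
  P→D1: 20 kL
  P→D3: 20 kL
  Q→D2: 20 kL
Total cost = £60.

60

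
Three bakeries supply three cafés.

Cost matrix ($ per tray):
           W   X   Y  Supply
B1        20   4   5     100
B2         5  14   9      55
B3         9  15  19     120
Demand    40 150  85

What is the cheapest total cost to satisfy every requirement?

2485

A cheapest plan:
  B1 to X: 70 × $4 = $280
  B1 to Y: 30 × $5 = $150
  B2 to Y: 55 × $9 = $495
  B3 to W: 40 × $9 = $360
  B3 to X: 80 × $15 = $1200
Total = 280 + 150 + 495 + 360 + 1200 = $2485.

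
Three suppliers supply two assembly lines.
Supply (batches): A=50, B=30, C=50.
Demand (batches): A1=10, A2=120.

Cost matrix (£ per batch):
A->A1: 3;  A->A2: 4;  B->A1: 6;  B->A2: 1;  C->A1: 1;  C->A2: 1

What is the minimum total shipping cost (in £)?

270

An optimal shipping plan:
  A–A1: 10 × £3 = £30
  A–A2: 40 × £4 = £160
  B–A2: 30 × £1 = £30
  C–A2: 50 × £1 = £50
Total = 30 + 160 + 30 + 50 = £270.
(Supply check: A ships 50; B ships 30; C ships 50.)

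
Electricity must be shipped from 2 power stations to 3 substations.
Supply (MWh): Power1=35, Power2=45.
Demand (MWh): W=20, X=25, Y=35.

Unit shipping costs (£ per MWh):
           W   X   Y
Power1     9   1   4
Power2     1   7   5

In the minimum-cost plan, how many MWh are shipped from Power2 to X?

Solving gives:
  Power1–X: 25 × £1 = £25
  Power1–Y: 10 × £4 = £40
  Power2–W: 20 × £1 = £20
  Power2–Y: 25 × £5 = £125
Total cost = £210.
The route Power2→X is not used.

0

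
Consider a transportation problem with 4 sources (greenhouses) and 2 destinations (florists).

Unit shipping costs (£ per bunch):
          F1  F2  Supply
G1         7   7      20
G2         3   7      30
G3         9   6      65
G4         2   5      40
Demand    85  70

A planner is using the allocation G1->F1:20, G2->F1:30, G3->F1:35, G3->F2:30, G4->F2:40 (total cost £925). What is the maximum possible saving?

Current plan cost = 20·7 + 30·3 + 35·9 + 30·6 + 40·5 = £925.
Optimal plan:
  G1→F1: 15 × £7 = £105
  G1→F2: 5 × £7 = £35
  G2→F1: 30 × £3 = £90
  G3→F2: 65 × £6 = £390
  G4→F1: 40 × £2 = £80
Optimal cost = £700.
Saving = 925 − 700 = £225.

225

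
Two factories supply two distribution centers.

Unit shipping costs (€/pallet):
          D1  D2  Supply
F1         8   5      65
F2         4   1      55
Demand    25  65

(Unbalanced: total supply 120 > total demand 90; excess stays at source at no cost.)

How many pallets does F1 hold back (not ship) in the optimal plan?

30

Minimum-cost shipments:
  F1→D1: 25 pallets
  F1→D2: 10 pallets
  F2→D2: 55 pallets
Total cost = €305.
F1 ships 35 of its 65, leaving 30.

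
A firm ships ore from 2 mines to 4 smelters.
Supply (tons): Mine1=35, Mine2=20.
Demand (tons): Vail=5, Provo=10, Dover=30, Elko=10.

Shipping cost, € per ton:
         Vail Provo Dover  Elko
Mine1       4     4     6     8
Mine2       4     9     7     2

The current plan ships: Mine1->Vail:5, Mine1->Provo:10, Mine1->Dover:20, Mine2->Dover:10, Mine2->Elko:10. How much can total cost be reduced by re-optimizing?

Current plan cost = 5·4 + 10·4 + 20·6 + 10·7 + 10·2 = €270.
Optimal plan:
  Mine1–Provo: 10 × €4 = €40
  Mine1–Dover: 25 × €6 = €150
  Mine2–Vail: 5 × €4 = €20
  Mine2–Dover: 5 × €7 = €35
  Mine2–Elko: 10 × €2 = €20
Optimal cost = €265.
Saving = 270 − 265 = €5.

5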